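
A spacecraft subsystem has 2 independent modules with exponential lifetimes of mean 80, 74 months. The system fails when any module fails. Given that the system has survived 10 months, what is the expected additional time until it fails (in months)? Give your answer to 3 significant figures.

38.4

First-failure rate Σλ = 1/80 + 1/74 = 0.0260135.
By memorylessness the expected residual is 1/Σλ = 38.4416 months, regardless of the 10 already elapsed.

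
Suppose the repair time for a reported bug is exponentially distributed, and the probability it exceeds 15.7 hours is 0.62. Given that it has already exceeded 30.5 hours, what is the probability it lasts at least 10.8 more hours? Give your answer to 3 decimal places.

0.720

From e^(−λ·15.7) = 0.62, λ = −ln(0.62)/15.7 = 0.0304481.
Memoryless: P(X > 30.5+10.8 | X > 30.5) = P(X > 10.8) = e^(−0.0304481·10.8) ≈ 0.720.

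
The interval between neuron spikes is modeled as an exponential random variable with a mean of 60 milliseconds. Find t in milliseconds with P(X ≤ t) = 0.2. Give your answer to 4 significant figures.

The rate is λ = 1/60 = 0.0166667 per millisecond.
Set 1 − e^(−λt) = 0.2, so t = −ln(0.8)/λ = 0.22314/0.0166667 ≈ 13.3886 milliseconds.

13.39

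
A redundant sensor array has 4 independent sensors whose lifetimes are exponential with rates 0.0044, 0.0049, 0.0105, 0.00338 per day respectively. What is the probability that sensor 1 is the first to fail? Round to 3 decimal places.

0.190

The time to first failure is exponential with rate Σλ = 0.0044 + 0.0049 + 0.0105 + 0.00338 = 0.02318.
P(sensor 1 first) = λ_1/Σλ = 0.0044/0.02318 ≈ 0.190.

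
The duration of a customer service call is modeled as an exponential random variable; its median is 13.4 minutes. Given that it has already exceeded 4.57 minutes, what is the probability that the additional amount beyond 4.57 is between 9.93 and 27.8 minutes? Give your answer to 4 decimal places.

For an exponential, median = ln(2)/λ, so λ = ln 2 / 13.4 = 0.0517274 per minute.
Memoryless: the residual past 4.57 is again Exp(λ).
P(9.93 < residual < 27.8) = e^(−λ·9.93) − e^(−λ·27.8) = 0.59831 − 0.23740 ≈ 0.3609.

0.3609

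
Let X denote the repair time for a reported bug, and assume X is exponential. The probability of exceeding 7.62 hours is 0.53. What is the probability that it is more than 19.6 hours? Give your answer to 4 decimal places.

e^(−λ·7.62) = 0.53 ⇒ λ = −ln(0.53)/7.62 = 0.0833174.
P(X > 19.6) = e^(−0.0833174·19.6) = e^(−1.633) ≈ 0.1953.

0.1953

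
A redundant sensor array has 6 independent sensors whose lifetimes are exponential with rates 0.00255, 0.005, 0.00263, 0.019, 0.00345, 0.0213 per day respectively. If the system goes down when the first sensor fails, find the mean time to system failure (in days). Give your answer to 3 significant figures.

18.5

The time to first failure is exponential with rate Σλ = 0.00255 + 0.005 + 0.00263 + 0.019 + 0.00345 + 0.0213 = 0.05393.
E[min] = 1/Σλ = 1/0.05393 = 18.5426 days.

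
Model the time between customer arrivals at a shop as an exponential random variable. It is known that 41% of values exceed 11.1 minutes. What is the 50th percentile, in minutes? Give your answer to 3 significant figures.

8.63

e^(−λ·11.1) = 0.41 ⇒ λ = −ln(0.41)/11.1 = 0.0803242.
50th percentile: 1 − e^(−λt) = 0.5, t = −ln(0.5)/λ = 8.62937 minutes.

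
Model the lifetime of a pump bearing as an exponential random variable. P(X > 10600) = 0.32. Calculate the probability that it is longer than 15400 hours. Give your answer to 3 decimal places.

0.191

e^(−λ·10600) = 0.32 ⇒ λ = −ln(0.32)/10600 = 0.000107494.
P(X > 15400) = e^(−0.000107494·15400) = e^(−1.6554) ≈ 0.191.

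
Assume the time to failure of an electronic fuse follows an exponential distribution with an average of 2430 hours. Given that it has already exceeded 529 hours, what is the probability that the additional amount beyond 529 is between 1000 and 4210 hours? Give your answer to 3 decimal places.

0.486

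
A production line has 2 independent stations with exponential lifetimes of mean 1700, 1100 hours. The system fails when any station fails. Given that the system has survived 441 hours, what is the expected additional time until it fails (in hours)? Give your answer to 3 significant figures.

First-failure rate Σλ = 1/1700 + 1/1100 = 0.00149733.
By memorylessness the expected residual is 1/Σλ = 667.857 hours, regardless of the 441 already elapsed.

668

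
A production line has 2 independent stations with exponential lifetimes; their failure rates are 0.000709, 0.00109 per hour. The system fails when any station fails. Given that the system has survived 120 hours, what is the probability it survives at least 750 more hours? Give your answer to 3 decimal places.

Time to first failure ~ Exp(Σλ) with Σλ = 0.001799.
By memorylessness, P(T > 120+750 | T > 120) = P(T > 750) = e^(−0.001799·750) ≈ 0.259.

0.259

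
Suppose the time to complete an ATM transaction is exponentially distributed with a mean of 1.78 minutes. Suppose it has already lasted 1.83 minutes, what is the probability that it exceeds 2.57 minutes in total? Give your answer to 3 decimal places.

The rate is λ = 1/1.78 = 0.561798 per minute.
The exponential is memoryless, so the remaining time is again Exp(λ): the condition X > 1.83 is irrelevant.
P(X > 0.74) = e^(−0.41573) ≈ 0.660.

0.660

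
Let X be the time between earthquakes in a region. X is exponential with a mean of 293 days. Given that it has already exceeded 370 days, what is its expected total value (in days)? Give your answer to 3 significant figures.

The rate is λ = 1/293 = 0.00341297 per day.
By memorylessness, E[X | X > 370] = 370 + 1/λ = 370 + 293 = 663 days.

663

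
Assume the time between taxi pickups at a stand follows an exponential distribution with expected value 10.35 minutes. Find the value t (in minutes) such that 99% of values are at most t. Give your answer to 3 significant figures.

The rate is λ = 1/10.35 = 0.0966184 per minute.
Set 1 − e^(−λt) = 0.99, so t = −ln(0.01)/λ = 4.6052/0.0966184 ≈ 47.6635 minutes.

47.7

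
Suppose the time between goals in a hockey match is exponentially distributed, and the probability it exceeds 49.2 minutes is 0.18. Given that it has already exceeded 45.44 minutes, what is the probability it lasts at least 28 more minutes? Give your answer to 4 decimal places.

0.3769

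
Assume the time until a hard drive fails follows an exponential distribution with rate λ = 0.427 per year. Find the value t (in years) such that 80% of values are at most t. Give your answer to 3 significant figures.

Set 1 − e^(−λt) = 0.8, so t = −ln(0.2)/λ = 1.6094/0.427 ≈ 3.76918 years.

3.77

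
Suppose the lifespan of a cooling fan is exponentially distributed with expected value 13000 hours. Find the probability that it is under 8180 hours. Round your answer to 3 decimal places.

The rate is λ = 1/13000 = 0.0000769231 per hour.
P(X ≤ 8180) = 1 − e^(−λ·8180) = 1 − e^(−0.62923) ≈ 0.467.

0.467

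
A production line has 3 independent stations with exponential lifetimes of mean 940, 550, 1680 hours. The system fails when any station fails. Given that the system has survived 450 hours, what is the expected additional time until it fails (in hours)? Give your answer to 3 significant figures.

First-failure rate Σλ = 1/940 + 1/550 + 1/1680 = 0.00347725.
By memorylessness the expected residual is 1/Σλ = 287.584 hours, regardless of the 450 already elapsed.

288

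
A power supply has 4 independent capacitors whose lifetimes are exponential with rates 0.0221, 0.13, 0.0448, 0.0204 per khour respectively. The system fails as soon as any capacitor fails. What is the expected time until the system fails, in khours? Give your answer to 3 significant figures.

4.60

The time to first failure is exponential with rate Σλ = 0.0221 + 0.13 + 0.0448 + 0.0204 = 0.2173.
E[min] = 1/Σλ = 1/0.2173 = 4.60193 khours.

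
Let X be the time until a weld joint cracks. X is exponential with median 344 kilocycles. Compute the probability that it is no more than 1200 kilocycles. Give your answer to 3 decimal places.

For an exponential, median = ln(2)/λ, so λ = ln 2 / 344 = 0.00201496 per kilocycle.
P(X ≤ 1200) = 1 − e^(−λ·1200) = 1 − e^(−2.418) ≈ 0.911.

0.911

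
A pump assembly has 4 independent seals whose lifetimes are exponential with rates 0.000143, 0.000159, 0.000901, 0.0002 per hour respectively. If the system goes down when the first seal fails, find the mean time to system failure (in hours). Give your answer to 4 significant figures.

712.8

The time to first failure is exponential with rate Σλ = 0.000143 + 0.000159 + 0.000901 + 0.0002 = 0.001403.
E[min] = 1/Σλ = 1/0.001403 = 712.758 hours.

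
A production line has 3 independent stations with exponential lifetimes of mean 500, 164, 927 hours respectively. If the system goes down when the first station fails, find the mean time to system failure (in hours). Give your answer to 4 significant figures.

109.0

The first failure time is exponential with rate Σλ_i = 1/500 + 1/164 + 1/927 = 0.00917631 per hour.
E[min] = 1/Σλ = 1/0.00917631 = 108.976 hours.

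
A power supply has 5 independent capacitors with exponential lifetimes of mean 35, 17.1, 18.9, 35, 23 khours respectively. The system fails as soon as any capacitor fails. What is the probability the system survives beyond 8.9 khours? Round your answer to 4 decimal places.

The first failure time is exponential with rate Σλ_i = 1/35 + 1/17.1 + 1/18.9 + 1/35 + 1/23 = 0.212011 per khour.
P(min > 8.9) = e^(−0.212011·8.9) = e^(−1.8869) ≈ 0.1515.

0.1515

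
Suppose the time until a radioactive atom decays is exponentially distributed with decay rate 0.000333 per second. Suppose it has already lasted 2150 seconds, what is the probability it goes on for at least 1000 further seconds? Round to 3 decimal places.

By the memoryless property, P(X > 2150+1000 | X > 2150) = P(X > 1000).
P(X > 1000) = e^(−0.333) ≈ 0.717.

0.717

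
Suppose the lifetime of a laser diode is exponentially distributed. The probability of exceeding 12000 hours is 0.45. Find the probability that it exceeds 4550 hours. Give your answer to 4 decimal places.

0.7388

e^(−λ·12000) = 0.45 ⇒ λ = −ln(0.45)/12000 = 0.0000665423.
P(X > 4550) = e^(−0.0000665423·4550) = e^(−0.30277) ≈ 0.7388.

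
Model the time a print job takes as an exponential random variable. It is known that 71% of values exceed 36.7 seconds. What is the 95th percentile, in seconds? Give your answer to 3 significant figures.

e^(−λ·36.7) = 0.71 ⇒ λ = −ln(0.71)/36.7 = 0.00933216.
95th percentile: 1 − e^(−λt) = 0.95, t = −ln(0.05)/λ = 321.012 seconds.

321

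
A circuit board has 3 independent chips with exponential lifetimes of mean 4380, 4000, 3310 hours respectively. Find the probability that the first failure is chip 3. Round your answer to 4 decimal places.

Rates: λ_i = 1/mean_i → 0.000228311, 0.00025, 0.000302115; Σλ = 0.000780425.
P(chip 3 first) = λ_3/Σλ = 0.000302115/0.000780425 ≈ 0.3871.

0.3871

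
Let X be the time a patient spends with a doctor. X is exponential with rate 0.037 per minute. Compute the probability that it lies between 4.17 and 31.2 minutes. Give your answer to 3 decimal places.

P(4.17 < X < 31.2) = e^(−λ·4.17) − e^(−λ·31.2) = 0.85702 − 0.31525 ≈ 0.542.

0.542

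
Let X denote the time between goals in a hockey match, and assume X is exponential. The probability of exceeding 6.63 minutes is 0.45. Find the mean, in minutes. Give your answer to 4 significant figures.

e^(−λ·6.63) = 0.45 ⇒ λ = −ln(0.45)/6.63 = 0.120439.
Mean = 1/λ = 8.30299 minutes.

8.303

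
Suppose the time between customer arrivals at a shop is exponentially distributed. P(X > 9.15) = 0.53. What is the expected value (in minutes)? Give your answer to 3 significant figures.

e^(−λ·9.15) = 0.53 ⇒ λ = −ln(0.53)/9.15 = 0.0693856.
Mean = 1/λ = 14.4122 minutes.

14.4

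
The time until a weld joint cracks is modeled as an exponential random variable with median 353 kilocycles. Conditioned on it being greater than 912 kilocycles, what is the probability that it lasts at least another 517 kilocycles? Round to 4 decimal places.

0.3623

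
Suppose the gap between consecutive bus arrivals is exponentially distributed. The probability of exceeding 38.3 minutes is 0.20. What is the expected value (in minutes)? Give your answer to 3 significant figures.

e^(−λ·38.3) = 0.20 ⇒ λ = −ln(0.20)/38.3 = 0.0420219.
Mean = 1/λ = 23.7971 minutes.

23.8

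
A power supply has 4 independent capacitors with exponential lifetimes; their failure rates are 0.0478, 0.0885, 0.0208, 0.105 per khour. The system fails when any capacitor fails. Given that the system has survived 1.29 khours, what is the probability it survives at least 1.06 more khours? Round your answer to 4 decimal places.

0.7574

Time to first failure ~ Exp(Σλ) with Σλ = 0.2621.
By memorylessness, P(T > 1.29+1.06 | T > 1.29) = P(T > 1.06) = e^(−0.2621·1.06) ≈ 0.7574.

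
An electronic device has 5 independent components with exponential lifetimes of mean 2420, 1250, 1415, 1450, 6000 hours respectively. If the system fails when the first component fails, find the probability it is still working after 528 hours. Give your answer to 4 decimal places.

The first failure time is exponential with rate Σλ_i = 1/2420 + 1/1250 + 1/1415 + 1/1450 + 1/6000 = 0.00277626 per hour.
P(min > 528) = e^(−0.00277626·528) = e^(−1.4659) ≈ 0.2309.

0.2309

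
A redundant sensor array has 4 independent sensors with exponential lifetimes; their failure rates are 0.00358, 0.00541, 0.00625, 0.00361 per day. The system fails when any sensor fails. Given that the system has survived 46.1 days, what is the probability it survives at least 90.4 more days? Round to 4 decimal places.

0.1819

Time to first failure ~ Exp(Σλ) with Σλ = 0.01885.
By memorylessness, P(T > 46.1+90.4 | T > 46.1) = P(T > 90.4) = e^(−0.01885·90.4) ≈ 0.1819.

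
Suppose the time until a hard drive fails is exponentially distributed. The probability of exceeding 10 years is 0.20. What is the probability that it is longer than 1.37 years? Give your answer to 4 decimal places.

0.8021

e^(−λ·10) = 0.20 ⇒ λ = −ln(0.20)/10 = 0.160944.
P(X > 1.37) = e^(−0.160944·1.37) = e^(−0.22049) ≈ 0.8021.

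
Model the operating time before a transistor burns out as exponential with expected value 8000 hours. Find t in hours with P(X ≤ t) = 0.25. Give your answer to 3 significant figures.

The rate is λ = 1/8000 = 0.000125 per hour.
Set 1 − e^(−λt) = 0.25, so t = −ln(0.75)/λ = 0.28768/0.000125 ≈ 2301.46 hours.

2300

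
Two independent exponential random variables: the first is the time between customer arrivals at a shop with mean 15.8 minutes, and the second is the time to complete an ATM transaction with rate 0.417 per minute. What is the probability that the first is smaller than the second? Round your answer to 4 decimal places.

λ_1 = 1/15.8 = 0.0632911, λ_2 = 0.417.
For independent exponentials, P(the first < the second) = λ_1/(λ_1+λ_2) = 0.0632911/0.480291 ≈ 0.1318.

0.1318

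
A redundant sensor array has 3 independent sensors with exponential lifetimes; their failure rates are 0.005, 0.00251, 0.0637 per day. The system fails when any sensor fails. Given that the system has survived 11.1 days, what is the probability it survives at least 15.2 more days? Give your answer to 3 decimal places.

Time to first failure ~ Exp(Σλ) with Σλ = 0.07121.
By memorylessness, P(T > 11.1+15.2 | T > 11.1) = P(T > 15.2) = e^(−0.07121·15.2) ≈ 0.339.

0.339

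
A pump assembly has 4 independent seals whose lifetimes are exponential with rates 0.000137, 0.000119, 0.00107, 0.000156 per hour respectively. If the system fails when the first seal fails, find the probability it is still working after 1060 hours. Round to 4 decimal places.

The time to first failure is exponential with rate Σλ = 0.000137 + 0.000119 + 0.00107 + 0.000156 = 0.001482.
P(min > 1060) = e^(−0.001482·1060) = e^(−1.5709) ≈ 0.2079.

0.2079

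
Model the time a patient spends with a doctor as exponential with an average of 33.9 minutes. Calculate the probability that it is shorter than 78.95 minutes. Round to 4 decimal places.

The rate is λ = 1/33.9 = 0.0294985 per minute.
P(X ≤ 78.95) = 1 − e^(−λ·78.95) = 1 − e^(−2.3289) ≈ 0.9026.

0.9026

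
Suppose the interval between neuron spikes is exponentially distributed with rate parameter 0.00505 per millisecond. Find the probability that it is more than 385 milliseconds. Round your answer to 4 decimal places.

P(X > 385) = e^(−λ·385) = e^(−1.9443) ≈ 0.1431.

0.1431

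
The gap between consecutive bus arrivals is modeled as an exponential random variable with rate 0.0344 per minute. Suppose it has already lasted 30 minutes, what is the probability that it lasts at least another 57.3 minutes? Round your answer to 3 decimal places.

The exponential is memoryless, so the remaining time is again Exp(λ): the condition X > 30 is irrelevant.
P(X > 57.3) = e^(−1.9711) ≈ 0.139.

0.139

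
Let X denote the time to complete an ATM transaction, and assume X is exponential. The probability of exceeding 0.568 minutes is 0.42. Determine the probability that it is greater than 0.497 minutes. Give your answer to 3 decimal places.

e^(−λ·0.568) = 0.42 ⇒ λ = −ln(0.42)/0.568 = 1.52729.
P(X > 0.497) = e^(−1.52729·0.497) = e^(−0.75906) ≈ 0.468.

0.468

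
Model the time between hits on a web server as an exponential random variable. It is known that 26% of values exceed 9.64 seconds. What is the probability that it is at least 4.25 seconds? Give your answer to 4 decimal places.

0.5522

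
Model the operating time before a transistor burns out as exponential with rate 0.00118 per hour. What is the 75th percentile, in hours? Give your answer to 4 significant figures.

1175

Set 1 − e^(−λt) = 0.75, so t = −ln(0.25)/λ = 1.3863/0.00118 ≈ 1174.83 hours.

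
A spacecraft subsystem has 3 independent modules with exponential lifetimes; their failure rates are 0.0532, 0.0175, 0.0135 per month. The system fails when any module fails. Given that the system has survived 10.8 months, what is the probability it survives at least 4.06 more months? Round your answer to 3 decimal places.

Time to first failure ~ Exp(Σλ) with Σλ = 0.0842.
By memorylessness, P(T > 10.8+4.06 | T > 10.8) = P(T > 4.06) = e^(−0.0842·4.06) ≈ 0.710.

0.710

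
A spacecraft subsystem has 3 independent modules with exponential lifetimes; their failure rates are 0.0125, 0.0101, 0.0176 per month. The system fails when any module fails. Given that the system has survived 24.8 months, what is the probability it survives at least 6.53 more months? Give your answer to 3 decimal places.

Time to first failure ~ Exp(Σλ) with Σλ = 0.0402.
By memorylessness, P(T > 24.8+6.53 | T > 24.8) = P(T > 6.53) = e^(−0.0402·6.53) ≈ 0.769.

0.769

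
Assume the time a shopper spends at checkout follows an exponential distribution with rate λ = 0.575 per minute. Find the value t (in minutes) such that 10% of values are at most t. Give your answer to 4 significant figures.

Set 1 − e^(−λt) = 0.1, so t = −ln(0.9)/λ = 0.10536/0.575 ≈ 0.183236 minutes.

0.1832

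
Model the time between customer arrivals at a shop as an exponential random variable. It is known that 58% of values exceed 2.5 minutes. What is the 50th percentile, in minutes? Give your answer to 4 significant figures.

e^(−λ·2.5) = 0.58 ⇒ λ = −ln(0.58)/2.5 = 0.217891.
50th percentile: 1 − e^(−λt) = 0.5, t = −ln(0.5)/λ = 3.18117 minutes.

3.181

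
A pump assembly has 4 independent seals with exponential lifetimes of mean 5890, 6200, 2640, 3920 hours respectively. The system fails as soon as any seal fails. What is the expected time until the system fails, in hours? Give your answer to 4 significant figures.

The first failure time is exponential with rate Σλ_i = 1/5890 + 1/6200 + 1/2640 + 1/3920 = 0.00096496 per hour.
E[min] = 1/Σλ = 1/0.00096496 = 1036.31 hours.

1036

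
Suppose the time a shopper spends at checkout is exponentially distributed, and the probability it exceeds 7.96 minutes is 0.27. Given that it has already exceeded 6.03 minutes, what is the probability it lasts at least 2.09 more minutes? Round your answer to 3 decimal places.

0.709

From e^(−λ·7.96) = 0.27, λ = −ln(0.27)/7.96 = 0.164489.
Memoryless: P(X > 6.03+2.09 | X > 6.03) = P(X > 2.09) = e^(−0.164489·2.09) ≈ 0.709.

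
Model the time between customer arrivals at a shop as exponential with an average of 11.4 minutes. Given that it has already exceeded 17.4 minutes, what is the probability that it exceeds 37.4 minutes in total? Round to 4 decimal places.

0.1730

The rate is λ = 1/11.4 = 0.0877193 per minute.
The exponential is memoryless, so the remaining time is again Exp(λ): the condition X > 17.4 is irrelevant.
P(X > 20) = e^(−1.7544) ≈ 0.1730.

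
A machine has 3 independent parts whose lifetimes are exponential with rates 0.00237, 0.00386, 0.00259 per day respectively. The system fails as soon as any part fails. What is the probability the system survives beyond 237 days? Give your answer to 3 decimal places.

0.124

The time to first failure is exponential with rate Σλ = 0.00237 + 0.00386 + 0.00259 = 0.00882.
P(min > 237) = e^(−0.00882·237) = e^(−2.0903) ≈ 0.124.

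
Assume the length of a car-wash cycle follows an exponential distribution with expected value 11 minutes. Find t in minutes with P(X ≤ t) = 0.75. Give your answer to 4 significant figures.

The rate is λ = 1/11 = 0.0909091 per minute.
Set 1 − e^(−λt) = 0.75, so t = −ln(0.25)/λ = 1.3863/0.0909091 ≈ 15.2492 minutes.

15.25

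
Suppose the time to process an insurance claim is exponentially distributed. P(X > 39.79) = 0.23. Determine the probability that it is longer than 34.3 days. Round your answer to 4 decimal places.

0.2817

e^(−λ·39.79) = 0.23 ⇒ λ = −ln(0.23)/39.79 = 0.0369358.
P(X > 34.3) = e^(−0.0369358·34.3) = e^(−1.2669) ≈ 0.2817.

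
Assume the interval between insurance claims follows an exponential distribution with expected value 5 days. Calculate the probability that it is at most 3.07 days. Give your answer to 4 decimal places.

The rate is λ = 1/5 = 0.2 per day.
P(X ≤ 3.07) = 1 − e^(−λ·3.07) = 1 − e^(−0.614) ≈ 0.4588.

0.4588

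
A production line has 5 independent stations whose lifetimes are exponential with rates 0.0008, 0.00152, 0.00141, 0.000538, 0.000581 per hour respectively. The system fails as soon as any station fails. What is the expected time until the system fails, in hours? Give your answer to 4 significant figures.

The time to first failure is exponential with rate Σλ = 0.0008 + 0.00152 + 0.00141 + 0.000538 + 0.000581 = 0.004849.
E[min] = 1/Σλ = 1/0.004849 = 206.228 hours.

206.2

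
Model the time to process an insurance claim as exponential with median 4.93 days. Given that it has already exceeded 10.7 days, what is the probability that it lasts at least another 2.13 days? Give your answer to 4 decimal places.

For an exponential, median = ln(2)/λ, so λ = ln 2 / 4.93 = 0.140598 per day.
P(X > s+t | X > s) = e^(−λ(s+t))/e^(−λs) = e^(−λt), independent of s = 10.7.
P(X > 2.13) = e^(−0.29947) ≈ 0.7412.

0.7412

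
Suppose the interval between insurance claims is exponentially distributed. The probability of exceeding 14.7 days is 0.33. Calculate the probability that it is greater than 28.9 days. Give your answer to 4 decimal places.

0.1131

e^(−λ·14.7) = 0.33 ⇒ λ = −ln(0.33)/14.7 = 0.0754192.
P(X > 28.9) = e^(−0.0754192·28.9) = e^(−2.1796) ≈ 0.1131.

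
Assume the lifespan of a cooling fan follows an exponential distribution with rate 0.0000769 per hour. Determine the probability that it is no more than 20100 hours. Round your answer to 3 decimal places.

P(X ≤ 20100) = 1 − e^(−λ·20100) = 1 − e^(−1.5457) ≈ 0.787.

0.787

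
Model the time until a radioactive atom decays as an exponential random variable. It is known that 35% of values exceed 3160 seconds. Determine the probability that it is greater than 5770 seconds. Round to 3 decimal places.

e^(−λ·3160) = 0.35 ⇒ λ = −ln(0.35)/3160 = 0.000332222.
P(X > 5770) = e^(−0.000332222·5770) = e^(−1.9169) ≈ 0.147.

0.147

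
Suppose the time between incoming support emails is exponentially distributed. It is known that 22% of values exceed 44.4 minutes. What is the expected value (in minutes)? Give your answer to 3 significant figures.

e^(−λ·44.4) = 0.22 ⇒ λ = −ln(0.22)/44.4 = 0.034102.
Mean = 1/λ = 29.3238 minutes.

29.3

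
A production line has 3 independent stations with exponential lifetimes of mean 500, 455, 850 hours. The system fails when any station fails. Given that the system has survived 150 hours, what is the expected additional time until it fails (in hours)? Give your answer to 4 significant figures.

186.1

First-failure rate Σλ = 1/500 + 1/455 + 1/850 = 0.00537427.
By memorylessness the expected residual is 1/Σλ = 186.072 hours, regardless of the 150 already elapsed.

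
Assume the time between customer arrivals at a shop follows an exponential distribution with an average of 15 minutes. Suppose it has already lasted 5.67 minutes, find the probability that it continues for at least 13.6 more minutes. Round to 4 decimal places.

0.4039

The rate is λ = 1/15 = 0.0666667 per minute.
The exponential is memoryless, so the remaining time is again Exp(λ): the condition X > 5.67 is irrelevant.
P(X > 13.6) = e^(−0.90667) ≈ 0.4039.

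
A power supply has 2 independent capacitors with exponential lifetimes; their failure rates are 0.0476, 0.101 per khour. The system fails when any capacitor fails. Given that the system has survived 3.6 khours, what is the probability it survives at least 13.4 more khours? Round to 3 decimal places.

0.137

Time to first failure ~ Exp(Σλ) with Σλ = 0.1486.
By memorylessness, P(T > 3.6+13.4 | T > 3.6) = P(T > 13.4) = e^(−0.1486·13.4) ≈ 0.137.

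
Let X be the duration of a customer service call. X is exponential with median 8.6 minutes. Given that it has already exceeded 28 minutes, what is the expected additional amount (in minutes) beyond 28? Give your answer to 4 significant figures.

For an exponential, median = ln(2)/λ, so λ = ln 2 / 8.6 = 0.0805985 per minute.
By memorylessness, the remaining amount past any threshold is again Exp(λ) with mean 1/λ = 12.4072 minutes.

12.41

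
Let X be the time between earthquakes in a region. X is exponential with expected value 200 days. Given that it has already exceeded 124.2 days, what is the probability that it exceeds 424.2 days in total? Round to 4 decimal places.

0.2231

The rate is λ = 1/200 = 0.005 per day.
By the memoryless property, P(X > 124.2+300 | X > 124.2) = P(X > 300).
P(X > 300) = e^(−1.5) ≈ 0.2231.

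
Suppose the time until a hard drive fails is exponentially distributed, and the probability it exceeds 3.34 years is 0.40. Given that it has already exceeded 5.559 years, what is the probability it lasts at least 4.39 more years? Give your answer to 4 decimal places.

From e^(−λ·3.34) = 0.40, λ = −ln(0.40)/3.34 = 0.274339.
Memoryless: P(X > 5.559+4.39 | X > 5.559) = P(X > 4.39) = e^(−0.274339·4.39) ≈ 0.2999.

0.2999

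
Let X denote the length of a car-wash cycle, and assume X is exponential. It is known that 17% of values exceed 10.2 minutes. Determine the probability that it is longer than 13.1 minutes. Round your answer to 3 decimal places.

0.103

e^(−λ·10.2) = 0.17 ⇒ λ = −ln(0.17)/10.2 = 0.173721.
P(X > 13.1) = e^(−0.173721·13.1) = e^(−2.2757) ≈ 0.103.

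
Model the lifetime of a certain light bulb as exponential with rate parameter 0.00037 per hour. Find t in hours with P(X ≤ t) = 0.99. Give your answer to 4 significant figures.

12450

Set 1 − e^(−λt) = 0.99, so t = −ln(0.01)/λ = 4.6052/0.00037 ≈ 12446.4 hours.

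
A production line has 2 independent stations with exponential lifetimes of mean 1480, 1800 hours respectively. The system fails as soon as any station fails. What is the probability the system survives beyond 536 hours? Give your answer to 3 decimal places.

0.517

The first failure time is exponential with rate Σλ_i = 1/1480 + 1/1800 = 0.00123123 per hour.
P(min > 536) = e^(−0.00123123·536) = e^(−0.65994) ≈ 0.517.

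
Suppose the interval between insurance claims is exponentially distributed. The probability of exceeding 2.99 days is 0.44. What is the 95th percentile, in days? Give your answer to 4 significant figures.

10.91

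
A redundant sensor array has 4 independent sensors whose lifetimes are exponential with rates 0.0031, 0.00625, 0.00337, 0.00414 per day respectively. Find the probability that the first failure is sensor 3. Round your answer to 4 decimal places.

The time to first failure is exponential with rate Σλ = 0.0031 + 0.00625 + 0.00337 + 0.00414 = 0.01686.
P(sensor 3 first) = λ_3/Σλ = 0.00337/0.01686 ≈ 0.1999.

0.1999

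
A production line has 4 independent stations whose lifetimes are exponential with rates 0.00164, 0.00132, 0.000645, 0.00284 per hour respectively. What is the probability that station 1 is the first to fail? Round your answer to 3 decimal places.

The time to first failure is exponential with rate Σλ = 0.00164 + 0.00132 + 0.000645 + 0.00284 = 0.006445.
P(station 1 first) = λ_1/Σλ = 0.00164/0.006445 ≈ 0.254.

0.254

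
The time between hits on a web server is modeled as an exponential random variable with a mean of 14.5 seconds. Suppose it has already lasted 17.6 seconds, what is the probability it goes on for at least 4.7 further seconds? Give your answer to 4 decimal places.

The rate is λ = 1/14.5 = 0.0689655 per second.
P(X > s+t | X > s) = e^(−λ(s+t))/e^(−λs) = e^(−λt), independent of s = 17.6.
P(X > 4.7) = e^(−0.32414) ≈ 0.7232.

0.7232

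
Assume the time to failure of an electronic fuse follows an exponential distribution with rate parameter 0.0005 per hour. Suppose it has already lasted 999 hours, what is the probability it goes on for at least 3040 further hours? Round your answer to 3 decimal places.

0.219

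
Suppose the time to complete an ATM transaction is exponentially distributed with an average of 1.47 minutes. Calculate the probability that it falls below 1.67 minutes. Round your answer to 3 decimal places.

0.679

The rate is λ = 1/1.47 = 0.680272 per minute.
P(X ≤ 1.67) = 1 − e^(−λ·1.67) = 1 − e^(−1.1361) ≈ 0.679.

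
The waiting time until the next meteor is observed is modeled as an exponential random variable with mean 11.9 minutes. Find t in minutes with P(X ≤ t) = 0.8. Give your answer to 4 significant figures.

19.15

The rate is λ = 1/11.9 = 0.0840336 per minute.
Set 1 − e^(−λt) = 0.8, so t = −ln(0.2)/λ = 1.6094/0.0840336 ≈ 19.1523 minutes.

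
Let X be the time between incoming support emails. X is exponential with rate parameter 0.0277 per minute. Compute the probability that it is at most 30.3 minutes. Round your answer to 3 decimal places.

P(X ≤ 30.3) = 1 − e^(−λ·30.3) = 1 − e^(−0.83931) ≈ 0.568.

0.568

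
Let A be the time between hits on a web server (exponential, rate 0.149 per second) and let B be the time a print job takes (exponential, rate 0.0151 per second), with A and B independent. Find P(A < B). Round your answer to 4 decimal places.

λ_1 = 0.149, λ_2 = 0.0151.
For independent exponentials, P(A < B) = λ_1/(λ_1+λ_2) = 0.149/0.1641 ≈ 0.9080.

0.9080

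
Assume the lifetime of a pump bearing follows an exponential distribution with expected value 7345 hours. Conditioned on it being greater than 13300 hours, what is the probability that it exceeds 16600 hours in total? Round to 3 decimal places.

The rate is λ = 1/7345 = 0.000136147 per hour.
By the memoryless property, P(X > 13300+3300 | X > 13300) = P(X > 3300).
P(X > 3300) = e^(−0.44929) ≈ 0.638.

0.638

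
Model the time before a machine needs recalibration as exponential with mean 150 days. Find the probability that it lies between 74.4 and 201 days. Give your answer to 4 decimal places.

The rate is λ = 1/150 = 0.00666667 per day.
P(74.4 < X < 201) = e^(−λ·74.4) − e^(−λ·201) = 0.60896 − 0.26185 ≈ 0.3471.

0.3471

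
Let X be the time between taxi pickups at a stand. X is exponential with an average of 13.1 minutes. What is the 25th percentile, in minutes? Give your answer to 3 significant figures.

3.77

The rate is λ = 1/13.1 = 0.0763359 per minute.
Set 1 − e^(−λt) = 0.25, so t = −ln(0.75)/λ = 0.28768/0.0763359 ≈ 3.76864 minutes.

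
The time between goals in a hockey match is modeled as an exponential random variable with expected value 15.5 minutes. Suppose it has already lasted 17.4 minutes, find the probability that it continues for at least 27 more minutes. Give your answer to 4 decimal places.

0.1752

The rate is λ = 1/15.5 = 0.0645161 per minute.
By the memoryless property, P(X > 17.4+27 | X > 17.4) = P(X > 27).
P(X > 27) = e^(−1.7419) ≈ 0.1752.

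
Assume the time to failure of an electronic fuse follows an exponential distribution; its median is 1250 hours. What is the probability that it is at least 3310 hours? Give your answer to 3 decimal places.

0.160

For an exponential, median = ln(2)/λ, so λ = ln 2 / 1250 = 0.000554518 per hour.
P(X > 3310) = e^(−λ·3310) = e^(−1.8355) ≈ 0.160.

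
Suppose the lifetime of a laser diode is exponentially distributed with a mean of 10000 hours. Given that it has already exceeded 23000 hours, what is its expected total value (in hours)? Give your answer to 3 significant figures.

The rate is λ = 1/10000 = 0.0001 per hour.
By memorylessness, E[X | X > 23000] = 23000 + 1/λ = 23000 + 10000 = 33000 hours.

33000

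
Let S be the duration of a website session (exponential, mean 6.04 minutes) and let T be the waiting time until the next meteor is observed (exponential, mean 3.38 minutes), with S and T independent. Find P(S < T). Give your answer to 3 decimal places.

0.359

λ_1 = 1/6.04 = 0.165563, λ_2 = 1/3.38 = 0.295858.
For independent exponentials, P(S < T) = λ_1/(λ_1+λ_2) = 0.165563/0.461421 ≈ 0.359.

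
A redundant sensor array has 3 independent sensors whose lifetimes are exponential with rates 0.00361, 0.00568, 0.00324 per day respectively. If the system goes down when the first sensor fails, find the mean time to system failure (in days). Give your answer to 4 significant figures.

79.81

The time to first failure is exponential with rate Σλ = 0.00361 + 0.00568 + 0.00324 = 0.01253.
E[min] = 1/Σλ = 1/0.01253 = 79.8085 days.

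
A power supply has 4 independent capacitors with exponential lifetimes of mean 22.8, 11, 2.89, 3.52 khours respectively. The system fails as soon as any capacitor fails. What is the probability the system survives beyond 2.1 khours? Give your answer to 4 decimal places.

0.2006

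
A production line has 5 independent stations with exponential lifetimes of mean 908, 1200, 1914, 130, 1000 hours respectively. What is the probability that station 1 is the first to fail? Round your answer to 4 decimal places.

0.0988

Rates: λ_i = 1/mean_i → 0.00110132, 0.000833333, 0.000522466, 0.00769231, 0.001; Σλ = 0.0111494.
P(station 1 first) = λ_1/Σλ = 0.00110132/0.0111494 ≈ 0.0988.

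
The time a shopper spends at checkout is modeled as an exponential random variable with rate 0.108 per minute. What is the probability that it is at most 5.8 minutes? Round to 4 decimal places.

0.4655

P(X ≤ 5.8) = 1 − e^(−λ·5.8) = 1 − e^(−0.6264) ≈ 0.4655.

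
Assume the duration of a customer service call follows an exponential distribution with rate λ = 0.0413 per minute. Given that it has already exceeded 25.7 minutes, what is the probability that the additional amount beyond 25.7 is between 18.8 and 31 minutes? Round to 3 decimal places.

Memoryless: the residual past 25.7 is again Exp(λ).
P(18.8 < residual < 31) = e^(−λ·18.8) − e^(−λ·31) = 0.46004 − 0.27795 ≈ 0.182.

0.182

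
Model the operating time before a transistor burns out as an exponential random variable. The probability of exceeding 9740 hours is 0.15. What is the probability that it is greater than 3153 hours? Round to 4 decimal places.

e^(−λ·9740) = 0.15 ⇒ λ = −ln(0.15)/9740 = 0.000194776.
P(X > 3153) = e^(−0.000194776·3153) = e^(−0.61413) ≈ 0.5411.

0.5411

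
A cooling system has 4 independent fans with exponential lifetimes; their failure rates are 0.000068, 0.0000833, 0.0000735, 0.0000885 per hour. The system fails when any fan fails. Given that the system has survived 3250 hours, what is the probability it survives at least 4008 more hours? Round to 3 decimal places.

0.285

Time to first failure ~ Exp(Σλ) with Σλ = 0.0003133.
By memorylessness, P(T > 3250+4008 | T > 3250) = P(T > 4008) = e^(−0.0003133·4008) ≈ 0.285.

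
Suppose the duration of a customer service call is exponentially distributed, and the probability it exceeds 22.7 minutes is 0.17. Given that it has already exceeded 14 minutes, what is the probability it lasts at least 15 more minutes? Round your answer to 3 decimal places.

0.310

From e^(−λ·22.7) = 0.17, λ = −ln(0.17)/22.7 = 0.0780598.
Memoryless: P(X > 14+15 | X > 14) = P(X > 15) = e^(−0.0780598·15) ≈ 0.310.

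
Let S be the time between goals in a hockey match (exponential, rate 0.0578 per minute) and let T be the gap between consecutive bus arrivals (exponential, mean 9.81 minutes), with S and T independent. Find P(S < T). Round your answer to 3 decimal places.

λ_1 = 0.0578, λ_2 = 1/9.81 = 0.101937.
For independent exponentials, P(S < T) = λ_1/(λ_1+λ_2) = 0.0578/0.159737 ≈ 0.362.

0.362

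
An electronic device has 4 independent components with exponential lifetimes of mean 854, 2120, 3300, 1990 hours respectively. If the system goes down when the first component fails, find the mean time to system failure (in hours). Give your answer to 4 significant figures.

408.5

The first failure time is exponential with rate Σλ_i = 1/854 + 1/2120 + 1/3300 + 1/1990 = 0.0024482 per hour.
E[min] = 1/Σλ = 1/0.0024482 = 408.463 hours.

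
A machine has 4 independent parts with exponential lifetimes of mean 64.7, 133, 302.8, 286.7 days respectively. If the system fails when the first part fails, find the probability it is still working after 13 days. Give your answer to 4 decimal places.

0.6791

The first failure time is exponential with rate Σλ_i = 1/64.7 + 1/133 + 1/302.8 + 1/286.7 = 0.0297652 per day.
P(min > 13) = e^(−0.0297652·13) = e^(−0.38695) ≈ 0.6791.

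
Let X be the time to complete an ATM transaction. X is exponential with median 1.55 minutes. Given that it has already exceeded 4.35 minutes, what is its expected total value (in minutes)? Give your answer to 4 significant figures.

6.586

For an exponential, median = ln(2)/λ, so λ = ln 2 / 1.55 = 0.447192 per minute.
By memorylessness, E[X | X > 4.35] = 4.35 + 1/λ = 4.35 + 2.23618 = 6.58618 minutes.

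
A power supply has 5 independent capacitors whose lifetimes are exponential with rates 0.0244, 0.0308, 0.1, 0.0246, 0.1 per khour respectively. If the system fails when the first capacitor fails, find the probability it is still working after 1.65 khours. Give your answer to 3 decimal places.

The time to first failure is exponential with rate Σλ = 0.0244 + 0.0308 + 0.1 + 0.0246 + 0.1 = 0.2798.
P(min > 1.65) = e^(−0.2798·1.65) = e^(−0.46167) ≈ 0.630.

0.630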